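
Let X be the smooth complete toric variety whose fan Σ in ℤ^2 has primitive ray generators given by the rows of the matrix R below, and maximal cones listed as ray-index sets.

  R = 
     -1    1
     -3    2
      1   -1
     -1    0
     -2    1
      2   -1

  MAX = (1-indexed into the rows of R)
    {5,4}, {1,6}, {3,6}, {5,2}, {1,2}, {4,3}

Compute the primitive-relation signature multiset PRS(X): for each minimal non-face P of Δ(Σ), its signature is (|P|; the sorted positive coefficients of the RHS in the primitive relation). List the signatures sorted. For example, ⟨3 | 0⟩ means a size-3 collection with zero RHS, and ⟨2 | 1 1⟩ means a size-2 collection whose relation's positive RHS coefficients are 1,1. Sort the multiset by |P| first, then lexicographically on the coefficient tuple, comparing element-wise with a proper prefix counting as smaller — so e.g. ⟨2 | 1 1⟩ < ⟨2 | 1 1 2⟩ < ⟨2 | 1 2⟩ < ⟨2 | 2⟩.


Minimal non-faces — 9 found among 6 rays, 6 max cones:

  {1,3}:  v_{1} + v_{3} = 0  ⟹  sig = ⟨2 | 0⟩
  {5,6}:  v_{5} + v_{6} = 0  ⟹  sig = ⟨2 | 0⟩
  {1,4}:  v_{1} + v_{4} = v_{5}  ⟹  sig = ⟨2 | 1⟩
  {1,5}:  v_{1} + v_{5} = v_{2}  ⟹  sig = ⟨2 | 1⟩
  {2,3}:  v_{2} + v_{3} = v_{5}  ⟹  sig = ⟨2 | 1⟩
  {2,6}:  v_{2} + v_{6} = v_{1}  ⟹  sig = ⟨2 | 1⟩
  {3,5}:  v_{3} + v_{5} = v_{4}  ⟹  sig = ⟨2 | 1⟩
  {4,6}:  v_{4} + v_{6} = v_{3}  ⟹  sig = ⟨2 | 1⟩
  {2,4}:  v_{2} + v_{4} = 2·v_{5}  ⟹  sig = ⟨2 | 2⟩

Sorted signature multiset PRS(X):
    ⟨2 | 0⟩
    ⟨2 | 0⟩
    ⟨2 | 1⟩
    ⟨2 | 1⟩
    ⟨2 | 1⟩
    ⟨2 | 1⟩
    ⟨2 | 1⟩
    ⟨2 | 1⟩
    ⟨2 | 2⟩


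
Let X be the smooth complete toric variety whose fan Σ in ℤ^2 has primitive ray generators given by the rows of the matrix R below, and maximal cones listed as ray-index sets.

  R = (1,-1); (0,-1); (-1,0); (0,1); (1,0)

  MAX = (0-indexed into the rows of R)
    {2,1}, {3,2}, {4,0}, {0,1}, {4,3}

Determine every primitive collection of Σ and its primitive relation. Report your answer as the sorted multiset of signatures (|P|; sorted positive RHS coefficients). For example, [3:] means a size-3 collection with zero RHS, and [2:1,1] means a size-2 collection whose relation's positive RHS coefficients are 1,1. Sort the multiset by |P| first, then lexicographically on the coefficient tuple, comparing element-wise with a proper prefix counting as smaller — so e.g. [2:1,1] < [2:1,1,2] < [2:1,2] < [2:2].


|primitive collections| = 5. Relations:

  P = {1,3}:  v_{1} + v_{3} = 0  so sig = [2:]
  P = {2,4}:  v_{2} + v_{4} = 0  so sig = [2:]
  P = {0,2}:  v_{0} + v_{2} = v_{1}  so sig = [2:1]
  P = {0,3}:  v_{0} + v_{3} = v_{4}  so sig = [2:1]
  P = {1,4}:  v_{1} + v_{4} = v_{0}  so sig = [2:1]

Sorted signature multiset PRS(X):
    |P|=2: 5 collections, coeffs (), (), (1), (1), (1)


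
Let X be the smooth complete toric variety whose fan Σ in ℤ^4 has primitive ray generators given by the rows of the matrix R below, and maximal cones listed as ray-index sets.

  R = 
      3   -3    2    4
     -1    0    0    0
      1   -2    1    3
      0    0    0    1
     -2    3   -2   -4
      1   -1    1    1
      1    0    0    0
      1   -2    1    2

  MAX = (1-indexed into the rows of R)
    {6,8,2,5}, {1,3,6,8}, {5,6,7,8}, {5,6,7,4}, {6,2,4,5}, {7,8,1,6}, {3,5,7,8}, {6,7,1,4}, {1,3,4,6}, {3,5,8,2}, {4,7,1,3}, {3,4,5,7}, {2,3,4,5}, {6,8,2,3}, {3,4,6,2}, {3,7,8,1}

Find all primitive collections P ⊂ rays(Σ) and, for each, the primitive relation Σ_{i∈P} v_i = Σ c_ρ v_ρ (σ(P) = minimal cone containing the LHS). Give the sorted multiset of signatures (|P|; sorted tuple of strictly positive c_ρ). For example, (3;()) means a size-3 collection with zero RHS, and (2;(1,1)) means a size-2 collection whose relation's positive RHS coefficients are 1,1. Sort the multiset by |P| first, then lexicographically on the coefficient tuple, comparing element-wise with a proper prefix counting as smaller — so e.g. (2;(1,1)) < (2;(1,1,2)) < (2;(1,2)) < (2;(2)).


6 minimal non-faces of Δ(Σ) (on 8 rays):

  {2,7}:  v_{2} + v_{7} = 0  so sig = (2;())
  {1,5}:  v_{1} + v_{5} = v_{7}  so sig = (2;(1))
  {4,8}:  v_{4} + v_{8} = v_{3}  so sig = (2;(1))
  {1,2}:  v_{1} + v_{2} = v_{3} + v_{6}  so sig = (2;(1,1))
  {3,5,6}:  v_{3} + v_{5} + v_{6} = 0  so sig = (3;())
  {3,6,7}:  v_{3} + v_{6} + v_{7} = v_{1}  so sig = (3;(1))

Sorted signature multiset PRS(X):
[(2;()), (2;(1)), (2;(1)), (2;(1,1)), (3;()), (3;(1))]


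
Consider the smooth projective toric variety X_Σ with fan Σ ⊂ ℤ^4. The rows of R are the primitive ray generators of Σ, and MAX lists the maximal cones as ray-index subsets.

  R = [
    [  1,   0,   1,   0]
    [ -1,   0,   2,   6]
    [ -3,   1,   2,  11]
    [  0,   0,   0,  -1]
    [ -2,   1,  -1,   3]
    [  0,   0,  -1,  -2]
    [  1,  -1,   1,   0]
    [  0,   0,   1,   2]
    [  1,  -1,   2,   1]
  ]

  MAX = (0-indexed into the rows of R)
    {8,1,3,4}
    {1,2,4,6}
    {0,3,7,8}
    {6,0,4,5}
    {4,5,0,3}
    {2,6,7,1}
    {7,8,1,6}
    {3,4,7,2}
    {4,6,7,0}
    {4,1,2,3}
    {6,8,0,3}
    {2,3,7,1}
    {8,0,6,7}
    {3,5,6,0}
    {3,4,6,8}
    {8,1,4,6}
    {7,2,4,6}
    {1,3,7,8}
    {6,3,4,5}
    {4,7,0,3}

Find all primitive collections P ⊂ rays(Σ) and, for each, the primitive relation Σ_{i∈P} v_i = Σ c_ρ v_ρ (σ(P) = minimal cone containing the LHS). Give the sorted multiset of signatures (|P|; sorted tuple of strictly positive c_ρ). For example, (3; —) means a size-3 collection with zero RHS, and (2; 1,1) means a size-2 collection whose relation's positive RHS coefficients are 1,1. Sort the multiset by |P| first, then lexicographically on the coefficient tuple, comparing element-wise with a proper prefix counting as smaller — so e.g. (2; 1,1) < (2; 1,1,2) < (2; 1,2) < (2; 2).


Minimal non-faces — 14 found among 9 rays, 20 max cones:

  P={5,7}:  v_{5} + v_{7} = 0  so sig = (2; —)
  P={1,5}:  v_{1} + v_{5} = v_{4} + v_{8}  so sig = (2; 1,1)
  P={2,5}:  v_{2} + v_{5} = v_{1} + v_{4}  so sig = (2; 1,1)
  P={5,8}:  v_{5} + v_{8} = v_{3} + v_{6}  so sig = (2; 1,1)
  P={0,2}:  v_{0} + v_{2} = v_{4} + 4·v_{7}  so sig = (2; 1,4)
  P={2,8}:  v_{2} + v_{8} = 2·v_{1}  so sig = (2; 2)
  P={0,1}:  v_{0} + v_{1} = 3·v_{7}  so sig = (2; 3)
  P={1,4,7}:  v_{1} + v_{4} + v_{7} = v_{2}  so sig = (3; 1)
  P={3,6,7}:  v_{3} + v_{6} + v_{7} = v_{8}  so sig = (3; 1)
  P={4,7,8}:  v_{4} + v_{7} + v_{8} = v_{1}  so sig = (3; 1)
  P={2,3,6}:  v_{2} + v_{3} + v_{6} = v_{1} + v_{4} + v_{8}  so sig = (3; 1,1,1)
  P={1,3,6}:  v_{1} + v_{3} + v_{6} = v_{4} + 2·v_{8}  so sig = (3; 1,2)
  P={0,4,8}:  v_{0} + v_{4} + v_{8} = 2·v_{7}  so sig = (3; 2)
  P={0,3,4,6}:  v_{0} + v_{3} + v_{4} + v_{6} = v_{7}  so sig = (4; 1)

Sorted signature multiset PRS(X):
    |P|=2: 7 collections, coeffs (), (1,1), (1,1), (1,1), (1,4), (2), (3)
    |P|=3: 6 collections, coeffs (1), (1), (1), (1,1,1), (1,2), (2)
    |P|=4: 1 collection, coeffs (1)


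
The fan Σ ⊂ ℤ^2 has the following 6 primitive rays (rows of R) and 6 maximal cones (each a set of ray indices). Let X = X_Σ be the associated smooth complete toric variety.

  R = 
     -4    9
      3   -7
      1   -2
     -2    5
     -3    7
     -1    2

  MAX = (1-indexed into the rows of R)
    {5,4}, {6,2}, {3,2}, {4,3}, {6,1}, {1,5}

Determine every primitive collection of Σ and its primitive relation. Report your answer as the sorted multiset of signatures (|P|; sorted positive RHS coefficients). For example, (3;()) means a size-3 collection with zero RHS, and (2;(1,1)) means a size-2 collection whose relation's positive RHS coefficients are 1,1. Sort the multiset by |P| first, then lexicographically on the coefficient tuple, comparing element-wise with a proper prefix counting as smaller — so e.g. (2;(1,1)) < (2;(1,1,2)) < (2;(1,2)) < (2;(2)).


|primitive collections| = 9. Relations:

  P = {2,5}:  v_{2} + v_{5} = 0 — sig = (2;())
  P = {3,6}:  v_{3} + v_{6} = 0 — sig = (2;())
  P = {1,2}:  v_{1} + v_{2} = v_{6} — sig = (2;(1))
  P = {1,3}:  v_{1} + v_{3} = v_{5} — sig = (2;(1))
  P = {2,4}:  v_{2} + v_{4} = v_{3} — sig = (2;(1))
  P = {3,5}:  v_{3} + v_{5} = v_{4} — sig = (2;(1))
  P = {4,6}:  v_{4} + v_{6} = v_{5} — sig = (2;(1))
  P = {5,6}:  v_{5} + v_{6} = v_{1} — sig = (2;(1))
  P = {1,4}:  v_{1} + v_{4} = 2·v_{5} — sig = (2;(2))

so the primitive-relation signature multiset is
{ (2;()) ×2,  (2;(1)) ×6,  (2;(2)) }


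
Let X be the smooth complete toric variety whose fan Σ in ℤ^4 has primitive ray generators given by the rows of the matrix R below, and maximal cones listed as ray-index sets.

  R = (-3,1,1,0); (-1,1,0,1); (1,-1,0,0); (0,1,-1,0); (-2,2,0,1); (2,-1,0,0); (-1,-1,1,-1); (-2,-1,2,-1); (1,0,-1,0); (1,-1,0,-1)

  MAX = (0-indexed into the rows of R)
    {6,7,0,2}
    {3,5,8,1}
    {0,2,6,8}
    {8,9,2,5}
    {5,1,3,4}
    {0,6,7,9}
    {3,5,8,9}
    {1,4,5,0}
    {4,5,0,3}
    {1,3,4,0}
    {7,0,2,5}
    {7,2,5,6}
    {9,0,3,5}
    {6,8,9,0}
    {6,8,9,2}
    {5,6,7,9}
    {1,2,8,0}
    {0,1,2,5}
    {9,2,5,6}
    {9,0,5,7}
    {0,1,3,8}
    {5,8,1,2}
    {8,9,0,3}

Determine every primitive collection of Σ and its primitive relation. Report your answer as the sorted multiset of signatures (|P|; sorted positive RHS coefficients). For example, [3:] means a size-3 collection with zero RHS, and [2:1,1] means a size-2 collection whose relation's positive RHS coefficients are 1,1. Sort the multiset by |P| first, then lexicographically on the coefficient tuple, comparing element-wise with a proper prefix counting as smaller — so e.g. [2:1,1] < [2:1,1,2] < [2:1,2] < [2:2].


Primitive collections (18):

  P = {1,9}:  v_{1} + v_{9} = 0 — sig = [2:]
  P = {2,3}:  v_{2} + v_{3} = v_{8} — sig = [2:1]
  P = {2,4}:  v_{2} + v_{4} = v_{1} — sig = [2:1]
  P = {4,6}:  v_{4} + v_{6} = v_{0} — sig = [2:1]
  P = {7,8}:  v_{7} + v_{8} = v_{6} — sig = [2:1]
  P = {1,6}:  v_{1} + v_{6} = v_{0} + v_{2} — sig = [2:1,1]
  P = {3,7}:  v_{3} + v_{7} = v_{0} + v_{9} — sig = [2:1,1]
  P = {4,8}:  v_{4} + v_{8} = v_{1} + v_{3} — sig = [2:1,1]
  P = {3,6}:  v_{3} + v_{6} = v_{0} + v_{8} + v_{9} — sig = [2:1,1,1]
  P = {4,9}:  v_{4} + v_{9} = v_{0} + v_{3} + v_{5} — sig = [2:1,1,1]
  P = {1,7}:  v_{1} + v_{7} = 2·v_{0} + v_{2} + v_{5} — sig = [2:1,1,2]
  P = {4,7}:  v_{4} + v_{7} = 2·v_{0} + v_{5} — sig = [2:1,2]
  P = {0,5,8}:  v_{0} + v_{5} + v_{8} = 0 — sig = [3:]
  P = {0,2,9}:  v_{0} + v_{2} + v_{9} = v_{6} — sig = [3:1]
  P = {0,5,6}:  v_{0} + v_{5} + v_{6} = v_{7} — sig = [3:1]
  P = {5,6,8}:  v_{5} + v_{6} + v_{8} = v_{2} + v_{9} — sig = [3:1,1]
  P = {2,7,9}:  v_{2} + v_{7} + v_{9} = v_{5} + 2·v_{6} — sig = [3:1,2]
  P = {0,1,3,5}:  v_{0} + v_{1} + v_{3} + v_{5} = v_{4} — sig = [4:1]

so the primitive-relation signature multiset is
[[2:], [2:1], [2:1], [2:1], [2:1], [2:1,1], [2:1,1], [2:1,1], [2:1,1,1], [2:1,1,1], [2:1,1,2], [2:1,2], [3:], [3:1], [3:1], [3:1,1], [3:1,2], [4:1]]


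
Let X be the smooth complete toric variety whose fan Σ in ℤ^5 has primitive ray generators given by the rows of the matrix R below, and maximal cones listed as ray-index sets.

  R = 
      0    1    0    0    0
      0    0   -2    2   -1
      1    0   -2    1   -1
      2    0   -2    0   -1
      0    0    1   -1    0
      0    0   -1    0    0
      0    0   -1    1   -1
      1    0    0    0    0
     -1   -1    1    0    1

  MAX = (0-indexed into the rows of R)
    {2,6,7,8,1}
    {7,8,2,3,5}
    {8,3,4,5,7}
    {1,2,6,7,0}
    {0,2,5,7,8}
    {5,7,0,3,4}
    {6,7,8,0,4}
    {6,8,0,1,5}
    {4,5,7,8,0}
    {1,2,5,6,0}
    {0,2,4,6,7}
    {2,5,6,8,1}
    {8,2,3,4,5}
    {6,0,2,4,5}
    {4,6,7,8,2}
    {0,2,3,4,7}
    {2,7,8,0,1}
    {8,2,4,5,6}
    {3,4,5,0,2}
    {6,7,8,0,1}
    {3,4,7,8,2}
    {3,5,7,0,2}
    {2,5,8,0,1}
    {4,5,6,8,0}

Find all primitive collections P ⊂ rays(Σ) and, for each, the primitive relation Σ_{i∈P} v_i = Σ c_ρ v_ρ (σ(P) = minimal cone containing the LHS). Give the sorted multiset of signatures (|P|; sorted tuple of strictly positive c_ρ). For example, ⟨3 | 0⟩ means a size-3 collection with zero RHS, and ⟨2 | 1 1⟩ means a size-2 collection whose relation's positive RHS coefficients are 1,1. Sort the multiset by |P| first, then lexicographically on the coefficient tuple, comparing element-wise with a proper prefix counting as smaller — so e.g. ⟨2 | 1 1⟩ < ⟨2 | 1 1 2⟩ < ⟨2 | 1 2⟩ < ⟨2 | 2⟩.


9 minimal non-faces of Δ(Σ) (on 9 rays):

  P={1,4}:  v_{1} + v_{4} = v_{6}  →  sig = ⟨2 | 1⟩
  P={3,6}:  v_{3} + v_{6} = 2·v_{2} + v_{4}  →  sig = ⟨2 | 1 2⟩
  P={1,3}:  v_{1} + v_{3} = 2·v_{2}  →  sig = ⟨2 | 2⟩
  P={5,6,7}:  v_{5} + v_{6} + v_{7} = v_{2}  →  sig = ⟨3 | 1⟩
  P={0,3,8}:  v_{0} + v_{3} + v_{8} = v_{5} + v_{7}  →  sig = ⟨3 | 1 1⟩
  P={1,5,7}:  v_{1} + v_{5} + v_{7} = v_{0} + 2·v_{2} + v_{8}  →  sig = ⟨3 | 1 1 2⟩
  P={0,2,4,8}:  v_{0} + v_{2} + v_{4} + v_{8} = 0  →  sig = ⟨4 | 0⟩
  P={0,2,6,8}:  v_{0} + v_{2} + v_{6} + v_{8} = v_{1}  →  sig = ⟨4 | 1⟩
  P={2,4,5,7}:  v_{2} + v_{4} + v_{5} + v_{7} = v_{3}  →  sig = ⟨4 | 1⟩

Sorted signature multiset PRS(X):
[⟨2 | 1⟩, ⟨2 | 1 2⟩, ⟨2 | 2⟩, ⟨3 | 1⟩, ⟨3 | 1 1⟩, ⟨3 | 1 1 2⟩, ⟨4 | 0⟩, ⟨4 | 1⟩, ⟨4 | 1⟩]


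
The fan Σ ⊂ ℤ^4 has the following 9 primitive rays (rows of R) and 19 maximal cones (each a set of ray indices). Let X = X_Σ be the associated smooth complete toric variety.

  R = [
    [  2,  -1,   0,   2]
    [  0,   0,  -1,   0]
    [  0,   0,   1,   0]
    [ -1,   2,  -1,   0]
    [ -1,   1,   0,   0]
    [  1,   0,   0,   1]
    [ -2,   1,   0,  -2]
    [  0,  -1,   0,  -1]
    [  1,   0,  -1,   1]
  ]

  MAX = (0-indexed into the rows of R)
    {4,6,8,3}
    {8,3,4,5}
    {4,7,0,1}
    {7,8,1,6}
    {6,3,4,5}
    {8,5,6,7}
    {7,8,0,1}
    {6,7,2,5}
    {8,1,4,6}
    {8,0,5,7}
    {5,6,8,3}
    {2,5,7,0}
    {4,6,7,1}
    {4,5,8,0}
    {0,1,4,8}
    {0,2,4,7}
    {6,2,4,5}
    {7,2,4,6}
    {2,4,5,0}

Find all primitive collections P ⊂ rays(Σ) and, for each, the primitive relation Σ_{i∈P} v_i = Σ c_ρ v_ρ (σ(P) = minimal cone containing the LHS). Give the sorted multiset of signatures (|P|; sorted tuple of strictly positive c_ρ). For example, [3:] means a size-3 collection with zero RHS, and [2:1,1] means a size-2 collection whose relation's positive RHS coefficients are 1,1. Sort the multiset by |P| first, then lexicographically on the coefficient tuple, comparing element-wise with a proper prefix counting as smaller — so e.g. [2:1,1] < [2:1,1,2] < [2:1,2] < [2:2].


Primitive collections (11):

  P = {0,6}:  v_{0} + v_{6} = 0  ⇒ sig = [2:]
  P = {1,2}:  v_{1} + v_{2} = 0  ⇒ sig = [2:]
  P = {1,5}:  v_{1} + v_{5} = v_{8}  ⇒ sig = [2:1]
  P = {2,8}:  v_{2} + v_{8} = v_{5}  ⇒ sig = [2:1]
  P = {3,7}:  v_{3} + v_{7} = v_{6} + v_{8}  ⇒ sig = [2:1,1]
  P = {0,3}:  v_{0} + v_{3} = v_{4} + v_{5} + v_{8}  ⇒ sig = [2:1,1,1]
  P = {1,3}:  v_{1} + v_{3} = v_{4} + v_{6} + 2·v_{8}  ⇒ sig = [2:1,1,2]
  P = {2,3}:  v_{2} + v_{3} = v_{4} + 2·v_{5} + v_{6}  ⇒ sig = [2:1,1,2]
  P = {4,5,7}:  v_{4} + v_{5} + v_{7} = 0  ⇒ sig = [3:]
  P = {4,7,8}:  v_{4} + v_{7} + v_{8} = v_{1}  ⇒ sig = [3:1]
  P = {4,5,6,8}:  v_{4} + v_{5} + v_{6} + v_{8} = v_{3}  ⇒ sig = [4:1]

so the primitive-relation signature multiset is
    [2:]
    [2:]
    [2:1]
    [2:1]
    [2:1,1]
    [2:1,1,1]
    [2:1,1,2]
    [2:1,1,2]
    [3:]
    [3:1]
    [4:1]


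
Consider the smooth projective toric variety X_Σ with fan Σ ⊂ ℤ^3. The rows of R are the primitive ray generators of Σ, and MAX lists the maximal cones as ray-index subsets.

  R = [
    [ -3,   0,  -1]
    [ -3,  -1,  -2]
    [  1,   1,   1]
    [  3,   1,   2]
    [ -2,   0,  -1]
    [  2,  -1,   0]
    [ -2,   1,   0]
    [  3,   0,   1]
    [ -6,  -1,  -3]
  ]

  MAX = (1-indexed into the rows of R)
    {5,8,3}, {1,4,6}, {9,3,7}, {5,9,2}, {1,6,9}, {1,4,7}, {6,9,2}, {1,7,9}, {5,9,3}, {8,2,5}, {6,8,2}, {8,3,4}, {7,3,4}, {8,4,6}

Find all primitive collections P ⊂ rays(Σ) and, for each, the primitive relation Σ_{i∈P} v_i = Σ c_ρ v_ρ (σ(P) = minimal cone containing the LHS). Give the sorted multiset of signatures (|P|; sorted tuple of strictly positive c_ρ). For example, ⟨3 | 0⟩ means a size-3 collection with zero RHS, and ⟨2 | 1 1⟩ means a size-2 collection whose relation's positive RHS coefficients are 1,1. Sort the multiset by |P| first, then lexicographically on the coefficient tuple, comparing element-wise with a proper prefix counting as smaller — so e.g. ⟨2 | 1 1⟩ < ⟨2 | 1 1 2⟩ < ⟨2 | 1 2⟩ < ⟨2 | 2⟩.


15 minimal non-faces of Δ(Σ) (on 9 rays):

  P = {1,8}:  v_{1} + v_{8} = 0  ⇒ sig = ⟨2 | 0⟩
  P = {2,4}:  v_{2} + v_{4} = 0  ⇒ sig = ⟨2 | 0⟩
  P = {6,7}:  v_{6} + v_{7} = 0  ⇒ sig = ⟨2 | 0⟩
  P = {1,2}:  v_{1} + v_{2} = v_{9}  ⇒ sig = ⟨2 | 1⟩
  P = {1,3}:  v_{1} + v_{3} = v_{7}  ⇒ sig = ⟨2 | 1⟩
  P = {2,3}:  v_{2} + v_{3} = v_{5}  ⇒ sig = ⟨2 | 1⟩
  P = {3,6}:  v_{3} + v_{6} = v_{8}  ⇒ sig = ⟨2 | 1⟩
  P = {4,5}:  v_{4} + v_{5} = v_{3}  ⇒ sig = ⟨2 | 1⟩
  P = {4,9}:  v_{4} + v_{9} = v_{1}  ⇒ sig = ⟨2 | 1⟩
  P = {7,8}:  v_{7} + v_{8} = v_{3}  ⇒ sig = ⟨2 | 1⟩
  P = {8,9}:  v_{8} + v_{9} = v_{2}  ⇒ sig = ⟨2 | 1⟩
  P = {1,5}:  v_{1} + v_{5} = v_{3} + v_{9}  ⇒ sig = ⟨2 | 1 1⟩
  P = {2,7}:  v_{2} + v_{7} = v_{3} + v_{9}  ⇒ sig = ⟨2 | 1 1⟩
  P = {5,6}:  v_{5} + v_{6} = v_{2} + v_{8}  ⇒ sig = ⟨2 | 1 1⟩
  P = {5,7}:  v_{5} + v_{7} = 2·v_{3} + v_{9}  ⇒ sig = ⟨2 | 1 2⟩

Sorted signature multiset PRS(X):
    |P|=2: 15 collections, coeffs (), (), (), (1), (1), (1), (1), (1), (1), (1), (1), (1,1), (1,1), (1,1), (1,2)


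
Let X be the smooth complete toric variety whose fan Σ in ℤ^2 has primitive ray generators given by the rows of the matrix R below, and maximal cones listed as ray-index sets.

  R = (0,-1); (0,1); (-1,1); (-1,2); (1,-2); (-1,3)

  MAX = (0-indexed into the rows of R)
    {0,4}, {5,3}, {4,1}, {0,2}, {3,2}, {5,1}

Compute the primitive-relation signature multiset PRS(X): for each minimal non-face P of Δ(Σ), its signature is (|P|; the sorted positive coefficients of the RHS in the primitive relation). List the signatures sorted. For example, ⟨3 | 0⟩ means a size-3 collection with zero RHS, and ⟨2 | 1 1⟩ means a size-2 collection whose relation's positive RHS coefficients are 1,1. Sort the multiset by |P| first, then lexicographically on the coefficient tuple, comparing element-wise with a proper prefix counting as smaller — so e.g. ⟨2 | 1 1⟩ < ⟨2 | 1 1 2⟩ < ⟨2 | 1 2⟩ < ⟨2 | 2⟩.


The 9 primitive collections of Σ (r=6, n=2):

  • {0,1}:  v_{0} + v_{1} = 0 ; sig = ⟨2 | 0⟩
  • {3,4}:  v_{3} + v_{4} = 0 ; sig = ⟨2 | 0⟩
  • {0,3}:  v_{0} + v_{3} = v_{2} ; sig = ⟨2 | 1⟩
  • {0,5}:  v_{0} + v_{5} = v_{3} ; sig = ⟨2 | 1⟩
  • {1,2}:  v_{1} + v_{2} = v_{3} ; sig = ⟨2 | 1⟩
  • {1,3}:  v_{1} + v_{3} = v_{5} ; sig = ⟨2 | 1⟩
  • {2,4}:  v_{2} + v_{4} = v_{0} ; sig = ⟨2 | 1⟩
  • {4,5}:  v_{4} + v_{5} = v_{1} ; sig = ⟨2 | 1⟩
  • {2,5}:  v_{2} + v_{5} = 2·v_{3} ; sig = ⟨2 | 2⟩

Signatures (|P|; sorted positive RHS coefficients), sorted:
    |P|=2: 9 collections, coeffs (), (), (1), (1), (1), (1), (1), (1), (2)


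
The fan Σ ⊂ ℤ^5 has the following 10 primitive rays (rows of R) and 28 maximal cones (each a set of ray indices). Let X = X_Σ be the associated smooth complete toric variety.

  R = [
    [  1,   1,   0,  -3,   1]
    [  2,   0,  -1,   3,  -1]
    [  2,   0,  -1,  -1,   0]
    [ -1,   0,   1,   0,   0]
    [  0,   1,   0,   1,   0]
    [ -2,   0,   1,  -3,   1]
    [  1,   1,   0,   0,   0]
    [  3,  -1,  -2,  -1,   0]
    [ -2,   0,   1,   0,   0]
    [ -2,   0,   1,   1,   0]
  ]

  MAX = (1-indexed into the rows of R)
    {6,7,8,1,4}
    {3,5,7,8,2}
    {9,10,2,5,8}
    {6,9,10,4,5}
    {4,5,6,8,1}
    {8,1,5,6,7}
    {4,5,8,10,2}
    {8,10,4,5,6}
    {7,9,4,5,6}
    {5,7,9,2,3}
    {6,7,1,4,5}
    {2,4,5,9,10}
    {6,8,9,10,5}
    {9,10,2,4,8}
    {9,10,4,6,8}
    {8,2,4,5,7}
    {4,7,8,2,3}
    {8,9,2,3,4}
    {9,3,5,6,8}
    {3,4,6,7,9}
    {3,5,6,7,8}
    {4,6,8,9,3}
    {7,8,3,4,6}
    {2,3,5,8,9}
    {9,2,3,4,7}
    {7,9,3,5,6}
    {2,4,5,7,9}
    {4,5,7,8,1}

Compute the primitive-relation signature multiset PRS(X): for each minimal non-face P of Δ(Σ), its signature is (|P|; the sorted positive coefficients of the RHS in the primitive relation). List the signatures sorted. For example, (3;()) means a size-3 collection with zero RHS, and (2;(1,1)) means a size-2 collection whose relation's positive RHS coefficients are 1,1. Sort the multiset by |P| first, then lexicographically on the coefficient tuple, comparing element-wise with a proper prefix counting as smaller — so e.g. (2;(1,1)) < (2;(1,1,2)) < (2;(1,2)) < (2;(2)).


11 minimal non-faces of Δ(Σ) (on 10 rays):

  • {2,6}:  v_{2} + v_{6} = 0  →  sig = (2;())
  • {3,10}:  v_{3} + v_{10} = 0  →  sig = (2;())
  • {1,9}:  v_{1} + v_{9} = v_{6} + v_{7}  →  sig = (2;(1,1))
  • {7,10}:  v_{7} + v_{10} = v_{4} + v_{5}  →  sig = (2;(1,1))
  • {1,2}:  v_{1} + v_{2} = v_{4} + v_{5} + v_{7} + v_{8}  →  sig = (2;(1,1,1,1))
  • {1,3}:  v_{1} + v_{3} = v_{6} + 2·v_{7} + v_{8}  →  sig = (2;(1,1,2))
  • {1,10}:  v_{1} + v_{10} = 2·v_{4} + 2·v_{5} + v_{6} + v_{8}  →  sig = (2;(1,1,2,2))
  • {3,4,5}:  v_{3} + v_{4} + v_{5} = v_{7}  →  sig = (3;(1))
  • {7,8,9}:  v_{7} + v_{8} + v_{9} = v_{3}  →  sig = (3;(1))
  • {4,5,8,9}:  v_{4} + v_{5} + v_{8} + v_{9} = 0  →  sig = (4;())
  • {4,5,6,7,8}:  v_{4} + v_{5} + v_{6} + v_{7} + v_{8} = v_{1}  →  sig = (5;(1))

so the primitive-relation signature multiset is
    (2;())
    (2;())
    (2;(1,1))
    (2;(1,1))
    (2;(1,1,1,1))
    (2;(1,1,2))
    (2;(1,1,2,2))
    (3;(1))
    (3;(1))
    (4;())
    (5;(1))


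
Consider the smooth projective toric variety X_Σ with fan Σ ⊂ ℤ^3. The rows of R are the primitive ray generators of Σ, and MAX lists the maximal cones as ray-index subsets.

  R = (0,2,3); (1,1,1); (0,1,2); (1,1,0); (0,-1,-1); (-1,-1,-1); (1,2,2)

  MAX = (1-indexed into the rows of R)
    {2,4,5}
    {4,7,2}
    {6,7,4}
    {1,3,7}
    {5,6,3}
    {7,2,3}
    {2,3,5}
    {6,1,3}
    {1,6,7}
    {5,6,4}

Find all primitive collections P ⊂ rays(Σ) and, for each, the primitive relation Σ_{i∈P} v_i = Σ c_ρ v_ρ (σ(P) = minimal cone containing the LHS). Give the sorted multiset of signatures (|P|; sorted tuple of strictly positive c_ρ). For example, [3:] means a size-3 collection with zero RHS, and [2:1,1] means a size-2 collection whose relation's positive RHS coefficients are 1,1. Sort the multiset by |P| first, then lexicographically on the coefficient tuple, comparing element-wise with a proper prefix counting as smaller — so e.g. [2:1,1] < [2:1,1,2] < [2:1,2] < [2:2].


Σ has 7 primitive collections:

  • {2,6}:  v_{2} + v_{6} = 0  ⇒ sig = [2:]
  • {1,5}:  v_{1} + v_{5} = v_{3}  ⇒ sig = [2:1]
  • {3,4}:  v_{3} + v_{4} = v_{7}  ⇒ sig = [2:1]
  • {5,7}:  v_{5} + v_{7} = v_{2}  ⇒ sig = [2:1]
  • {1,2}:  v_{1} + v_{2} = v_{3} + v_{7}  ⇒ sig = [2:1,1]
  • {1,4}:  v_{1} + v_{4} = v_{6} + 2·v_{7}  ⇒ sig = [2:1,2]
  • {3,6,7}:  v_{3} + v_{6} + v_{7} = v_{1}  ⇒ sig = [3:1]

Hence PRS(X_Σ) =
    [2:]
    [2:1]
    [2:1]
    [2:1]
    [2:1,1]
    [2:1,2]
    [3:1]


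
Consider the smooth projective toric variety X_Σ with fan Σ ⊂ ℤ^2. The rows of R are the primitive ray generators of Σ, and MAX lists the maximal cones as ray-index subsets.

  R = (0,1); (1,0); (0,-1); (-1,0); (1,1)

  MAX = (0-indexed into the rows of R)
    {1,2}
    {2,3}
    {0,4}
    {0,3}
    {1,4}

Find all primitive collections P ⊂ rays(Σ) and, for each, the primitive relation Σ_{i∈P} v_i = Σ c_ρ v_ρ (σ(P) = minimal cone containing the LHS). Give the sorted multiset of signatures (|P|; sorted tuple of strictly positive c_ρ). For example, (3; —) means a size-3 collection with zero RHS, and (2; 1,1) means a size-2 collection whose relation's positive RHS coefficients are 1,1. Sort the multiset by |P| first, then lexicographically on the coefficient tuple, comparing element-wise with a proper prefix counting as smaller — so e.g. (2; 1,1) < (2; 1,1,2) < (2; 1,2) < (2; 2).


Δ(Σ) — 5 vertices, 5 min non-faces:

  P = {0,2}:  v_{0} + v_{2} = 0  so sig = (2; —)
  P = {1,3}:  v_{1} + v_{3} = 0  so sig = (2; —)
  P = {0,1}:  v_{0} + v_{1} = v_{4}  so sig = (2; 1)
  P = {2,4}:  v_{2} + v_{4} = v_{1}  so sig = (2; 1)
  P = {3,4}:  v_{3} + v_{4} = v_{0}  so sig = (2; 1)

Signatures (|P|; sorted positive RHS coefficients), sorted:
[(2; —), (2; —), (2; 1), (2; 1), (2; 1)]


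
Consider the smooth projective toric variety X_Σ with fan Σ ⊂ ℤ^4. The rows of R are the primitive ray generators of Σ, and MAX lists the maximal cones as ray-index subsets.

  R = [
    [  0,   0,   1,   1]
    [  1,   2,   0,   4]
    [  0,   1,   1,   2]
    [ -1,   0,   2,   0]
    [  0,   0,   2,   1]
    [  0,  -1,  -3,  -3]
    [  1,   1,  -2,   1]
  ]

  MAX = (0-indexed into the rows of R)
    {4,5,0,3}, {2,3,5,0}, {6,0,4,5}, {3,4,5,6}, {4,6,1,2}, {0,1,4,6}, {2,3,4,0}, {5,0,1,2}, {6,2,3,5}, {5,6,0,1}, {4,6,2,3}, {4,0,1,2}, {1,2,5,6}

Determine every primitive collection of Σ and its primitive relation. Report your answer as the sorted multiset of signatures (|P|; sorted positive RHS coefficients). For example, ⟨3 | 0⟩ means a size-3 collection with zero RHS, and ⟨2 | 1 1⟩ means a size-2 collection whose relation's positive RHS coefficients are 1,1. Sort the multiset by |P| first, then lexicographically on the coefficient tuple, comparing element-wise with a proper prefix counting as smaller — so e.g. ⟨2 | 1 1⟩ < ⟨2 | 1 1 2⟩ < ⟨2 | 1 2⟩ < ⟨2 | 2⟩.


|primitive collections| = 5. Relations:

  P={1,3}:  v_{1} + v_{3} = 2·v_{2} — sig = ⟨2 | 2⟩
  P={2,4,5}:  v_{2} + v_{4} + v_{5} = 0 — sig = ⟨3 | 0⟩
  P={0,2,6}:  v_{0} + v_{2} + v_{6} = v_{1} — sig = ⟨3 | 1⟩
  P={0,3,6}:  v_{0} + v_{3} + v_{6} = v_{2} — sig = ⟨3 | 1⟩
  P={1,4,5}:  v_{1} + v_{4} + v_{5} = v_{0} + v_{6} — sig = ⟨3 | 1 1⟩

Signatures (|P|; sorted positive RHS coefficients), sorted:
{ ⟨2 | 2⟩,  ⟨3 | 0⟩,  ⟨3 | 1⟩ ×2,  ⟨3 | 1 1⟩ }


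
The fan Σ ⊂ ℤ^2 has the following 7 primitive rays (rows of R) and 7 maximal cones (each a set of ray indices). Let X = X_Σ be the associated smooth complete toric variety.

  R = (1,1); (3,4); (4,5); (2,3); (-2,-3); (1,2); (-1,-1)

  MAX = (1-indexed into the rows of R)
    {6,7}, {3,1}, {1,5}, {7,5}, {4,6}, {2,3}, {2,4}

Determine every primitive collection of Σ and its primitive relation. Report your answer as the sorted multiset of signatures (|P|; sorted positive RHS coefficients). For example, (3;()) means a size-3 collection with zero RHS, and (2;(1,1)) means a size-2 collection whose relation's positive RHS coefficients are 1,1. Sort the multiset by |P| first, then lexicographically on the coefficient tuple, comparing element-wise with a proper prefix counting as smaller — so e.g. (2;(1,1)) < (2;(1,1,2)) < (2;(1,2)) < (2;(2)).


14 collections generate NE(X_Σ); each relation:

  {1,7}:  v_{1} + v_{7} = 0  →  sig = (2;())
  {4,5}:  v_{4} + v_{5} = 0  →  sig = (2;())
  {1,2}:  v_{1} + v_{2} = v_{3}  →  sig = (2;(1))
  {1,4}:  v_{1} + v_{4} = v_{2}  →  sig = (2;(1))
  {1,6}:  v_{1} + v_{6} = v_{4}  →  sig = (2;(1))
  {2,5}:  v_{2} + v_{5} = v_{1}  →  sig = (2;(1))
  {2,7}:  v_{2} + v_{7} = v_{4}  →  sig = (2;(1))
  {3,7}:  v_{3} + v_{7} = v_{2}  →  sig = (2;(1))
  {4,7}:  v_{4} + v_{7} = v_{6}  →  sig = (2;(1))
  {5,6}:  v_{5} + v_{6} = v_{7}  →  sig = (2;(1))
  {3,6}:  v_{3} + v_{6} = v_{2} + v_{4}  →  sig = (2;(1,1))
  {2,6}:  v_{2} + v_{6} = 2·v_{4}  →  sig = (2;(2))
  {3,4}:  v_{3} + v_{4} = 2·v_{2}  →  sig = (2;(2))
  {3,5}:  v_{3} + v_{5} = 2·v_{1}  →  sig = (2;(2))

so the primitive-relation signature multiset is
    |P|=2: 14 collections, coeffs (), (), (1), (1), (1), (1), (1), (1), (1), (1), (1,1), (2), (2), (2)


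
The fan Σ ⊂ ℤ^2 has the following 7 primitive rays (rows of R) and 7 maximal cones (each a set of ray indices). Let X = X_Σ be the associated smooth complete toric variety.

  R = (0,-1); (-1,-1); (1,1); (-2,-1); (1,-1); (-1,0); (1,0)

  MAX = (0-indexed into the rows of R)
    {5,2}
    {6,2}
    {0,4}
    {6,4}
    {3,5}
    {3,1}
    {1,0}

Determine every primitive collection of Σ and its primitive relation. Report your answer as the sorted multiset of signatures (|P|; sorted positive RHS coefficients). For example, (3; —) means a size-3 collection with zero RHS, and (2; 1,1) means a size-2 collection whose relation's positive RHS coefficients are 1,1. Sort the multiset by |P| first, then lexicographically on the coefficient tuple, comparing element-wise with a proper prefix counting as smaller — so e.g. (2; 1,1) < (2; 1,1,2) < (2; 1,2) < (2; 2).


Σ has 14 primitive collections:

  {1,2}:  v_{1} + v_{2} = 0  ⇒ sig = (2; —)
  {5,6}:  v_{5} + v_{6} = 0  ⇒ sig = (2; —)
  {0,2}:  v_{0} + v_{2} = v_{6}  ⇒ sig = (2; 1)
  {0,5}:  v_{0} + v_{5} = v_{1}  ⇒ sig = (2; 1)
  {0,6}:  v_{0} + v_{6} = v_{4}  ⇒ sig = (2; 1)
  {1,5}:  v_{1} + v_{5} = v_{3}  ⇒ sig = (2; 1)
  {1,6}:  v_{1} + v_{6} = v_{0}  ⇒ sig = (2; 1)
  {2,3}:  v_{2} + v_{3} = v_{5}  ⇒ sig = (2; 1)
  {3,6}:  v_{3} + v_{6} = v_{1}  ⇒ sig = (2; 1)
  {4,5}:  v_{4} + v_{5} = v_{0}  ⇒ sig = (2; 1)
  {3,4}:  v_{3} + v_{4} = v_{0} + v_{1}  ⇒ sig = (2; 1,1)
  {0,3}:  v_{0} + v_{3} = 2·v_{1}  ⇒ sig = (2; 2)
  {1,4}:  v_{1} + v_{4} = 2·v_{0}  ⇒ sig = (2; 2)
  {2,4}:  v_{2} + v_{4} = 2·v_{6}  ⇒ sig = (2; 2)

so the primitive-relation signature multiset is
[(2; —), (2; —), (2; 1), (2; 1), (2; 1), (2; 1), (2; 1), (2; 1), (2; 1), (2; 1), (2; 1,1), (2; 2), (2; 2), (2; 2)]


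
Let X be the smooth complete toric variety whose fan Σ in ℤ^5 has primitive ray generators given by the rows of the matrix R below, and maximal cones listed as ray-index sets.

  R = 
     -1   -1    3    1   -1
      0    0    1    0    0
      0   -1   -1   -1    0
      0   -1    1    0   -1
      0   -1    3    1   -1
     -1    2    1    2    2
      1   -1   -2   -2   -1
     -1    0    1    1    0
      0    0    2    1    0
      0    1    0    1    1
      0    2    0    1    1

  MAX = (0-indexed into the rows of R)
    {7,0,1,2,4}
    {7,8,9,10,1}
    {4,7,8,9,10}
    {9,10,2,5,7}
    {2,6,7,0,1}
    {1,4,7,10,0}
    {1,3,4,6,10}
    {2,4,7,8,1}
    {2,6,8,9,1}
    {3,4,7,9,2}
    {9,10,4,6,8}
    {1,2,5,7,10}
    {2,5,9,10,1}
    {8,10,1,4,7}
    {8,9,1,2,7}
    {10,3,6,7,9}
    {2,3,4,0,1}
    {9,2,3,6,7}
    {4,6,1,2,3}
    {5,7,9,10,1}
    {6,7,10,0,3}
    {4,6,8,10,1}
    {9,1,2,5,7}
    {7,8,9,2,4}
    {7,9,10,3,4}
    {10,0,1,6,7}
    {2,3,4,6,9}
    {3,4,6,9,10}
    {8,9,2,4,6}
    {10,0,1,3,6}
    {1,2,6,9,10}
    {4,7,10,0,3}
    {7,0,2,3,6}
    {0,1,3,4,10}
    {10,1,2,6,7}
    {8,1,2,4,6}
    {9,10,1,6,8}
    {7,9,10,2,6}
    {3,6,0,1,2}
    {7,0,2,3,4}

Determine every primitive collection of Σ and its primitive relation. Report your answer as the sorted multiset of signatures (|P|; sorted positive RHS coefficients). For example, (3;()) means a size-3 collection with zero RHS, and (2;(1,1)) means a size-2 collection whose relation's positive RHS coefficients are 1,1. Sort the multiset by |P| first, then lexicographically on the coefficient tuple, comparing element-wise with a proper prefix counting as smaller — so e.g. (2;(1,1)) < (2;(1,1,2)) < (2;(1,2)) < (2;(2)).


Minimal non-faces — 20 found among 11 rays, 40 max cones:

  P = {3,8}:  v_{3} + v_{8} = v_{4}  so sig = (2;(1))
  P = {0,9}:  v_{0} + v_{9} = v_{7} + v_{8}  so sig = (2;(1,1))
  P = {5,6}:  v_{5} + v_{6} = v_{2} + v_{10}  so sig = (2;(1,1))
  P = {0,8}:  v_{0} + v_{8} = v_{1} + v_{4} + v_{7}  so sig = (2;(1,1,1))
  P = {3,5}:  v_{3} + v_{5} = v_{1} + v_{7} + v_{9}  so sig = (2;(1,1,1))
  P = {4,5}:  v_{4} + v_{5} = v_{1} + v_{7} + v_{8} + v_{9}  so sig = (2;(1,1,1,1))
  P = {0,5}:  v_{0} + v_{5} = 2·v_{1} + 2·v_{7} + v_{9}  so sig = (2;(1,2,2))
  P = {5,8}:  v_{5} + v_{8} = 2·v_{1} + v_{7} + 2·v_{9}  so sig = (2;(1,2,2))
  P = {2,3,10}:  v_{2} + v_{3} + v_{10} = 0  so sig = (3;())
  P = {1,3,7}:  v_{1} + v_{3} + v_{7} = v_{0}  so sig = (3;(1))
  P = {1,3,9}:  v_{1} + v_{3} + v_{9} = v_{8}  so sig = (3;(1))
  P = {2,4,10}:  v_{2} + v_{4} + v_{10} = v_{8}  so sig = (3;(1))
  P = {6,7,8}:  v_{6} + v_{7} + v_{8} = v_{3}  so sig = (3;(1))
  P = {0,2,10}:  v_{0} + v_{2} + v_{10} = v_{1} + v_{7}  so sig = (3;(1,1))
  P = {2,8,10}:  v_{2} + v_{8} + v_{10} = v_{1} + v_{9}  so sig = (3;(1,1))
  P = {0,4,6}:  v_{0} + v_{4} + v_{6} = v_{1} + 3·v_{3}  so sig = (3;(1,3))
  P = {1,4,9}:  v_{1} + v_{4} + v_{9} = 2·v_{8}  so sig = (3;(2))
  P = {4,6,7}:  v_{4} + v_{6} + v_{7} = 2·v_{3}  so sig = (3;(2))
  P = {1,6,7,9}:  v_{1} + v_{6} + v_{7} + v_{9} = 0  so sig = (4;())
  P = {1,2,7,9,10}:  v_{1} + v_{2} + v_{7} + v_{9} + v_{10} = v_{5}  so sig = (5;(1))

Hence PRS(X_Σ) =
    (2;(1))
    (2;(1,1))
    (2;(1,1))
    (2;(1,1,1))
    (2;(1,1,1))
    (2;(1,1,1,1))
    (2;(1,2,2))
    (2;(1,2,2))
    (3;())
    (3;(1))
    (3;(1))
    (3;(1))
    (3;(1))
    (3;(1,1))
    (3;(1,1))
    (3;(1,3))
    (3;(2))
    (3;(2))
    (4;())
    (5;(1))


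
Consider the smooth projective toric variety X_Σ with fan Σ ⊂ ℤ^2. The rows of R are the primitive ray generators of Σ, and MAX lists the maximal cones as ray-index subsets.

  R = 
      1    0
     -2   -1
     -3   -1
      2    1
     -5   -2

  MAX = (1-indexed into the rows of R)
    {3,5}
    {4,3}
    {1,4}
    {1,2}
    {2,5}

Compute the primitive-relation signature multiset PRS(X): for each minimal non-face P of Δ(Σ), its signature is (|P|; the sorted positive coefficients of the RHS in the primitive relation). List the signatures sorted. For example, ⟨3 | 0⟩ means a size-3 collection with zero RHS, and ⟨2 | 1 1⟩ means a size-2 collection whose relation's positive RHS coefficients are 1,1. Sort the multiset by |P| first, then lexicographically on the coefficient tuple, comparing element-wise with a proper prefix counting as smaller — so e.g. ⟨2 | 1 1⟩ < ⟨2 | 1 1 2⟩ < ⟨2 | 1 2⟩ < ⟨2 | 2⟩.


5 minimal non-faces of Δ(Σ) (on 5 rays):

  {2,4}:  v_{2} + v_{4} = 0  so sig = ⟨2 | 0⟩
  {1,3}:  v_{1} + v_{3} = v_{2}  so sig = ⟨2 | 1⟩
  {2,3}:  v_{2} + v_{3} = v_{5}  so sig = ⟨2 | 1⟩
  {4,5}:  v_{4} + v_{5} = v_{3}  so sig = ⟨2 | 1⟩
  {1,5}:  v_{1} + v_{5} = 2·v_{2}  so sig = ⟨2 | 2⟩

Hence PRS(X_Σ) =
    |P|=2: 5 collections, coeffs (), (1), (1), (1), (2)


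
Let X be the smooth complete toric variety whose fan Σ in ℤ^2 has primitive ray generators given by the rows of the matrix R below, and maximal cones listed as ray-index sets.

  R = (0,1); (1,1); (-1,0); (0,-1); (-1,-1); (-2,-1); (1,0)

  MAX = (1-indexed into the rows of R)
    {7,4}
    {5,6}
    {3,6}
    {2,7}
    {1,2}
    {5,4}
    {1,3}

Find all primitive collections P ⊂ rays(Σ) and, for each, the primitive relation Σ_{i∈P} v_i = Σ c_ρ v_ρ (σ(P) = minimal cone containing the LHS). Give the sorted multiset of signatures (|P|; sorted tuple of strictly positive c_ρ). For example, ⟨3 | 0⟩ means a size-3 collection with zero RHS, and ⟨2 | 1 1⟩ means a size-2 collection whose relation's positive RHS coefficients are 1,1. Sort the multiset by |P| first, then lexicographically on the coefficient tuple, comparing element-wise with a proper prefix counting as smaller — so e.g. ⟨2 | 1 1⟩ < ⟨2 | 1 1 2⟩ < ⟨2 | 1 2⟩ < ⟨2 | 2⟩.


14 minimal non-faces of Δ(Σ) (on 7 rays):

  {1,4}:  v_{1} + v_{4} = 0 — sig = ⟨2 | 0⟩
  {2,5}:  v_{2} + v_{5} = 0 — sig = ⟨2 | 0⟩
  {3,7}:  v_{3} + v_{7} = 0 — sig = ⟨2 | 0⟩
  {1,5}:  v_{1} + v_{5} = v_{3} — sig = ⟨2 | 1⟩
  {1,7}:  v_{1} + v_{7} = v_{2} — sig = ⟨2 | 1⟩
  {2,3}:  v_{2} + v_{3} = v_{1} — sig = ⟨2 | 1⟩
  {2,4}:  v_{2} + v_{4} = v_{7} — sig = ⟨2 | 1⟩
  {2,6}:  v_{2} + v_{6} = v_{3} — sig = ⟨2 | 1⟩
  {3,4}:  v_{3} + v_{4} = v_{5} — sig = ⟨2 | 1⟩
  {3,5}:  v_{3} + v_{5} = v_{6} — sig = ⟨2 | 1⟩
  {5,7}:  v_{5} + v_{7} = v_{4} — sig = ⟨2 | 1⟩
  {6,7}:  v_{6} + v_{7} = v_{5} — sig = ⟨2 | 1⟩
  {1,6}:  v_{1} + v_{6} = 2·v_{3} — sig = ⟨2 | 2⟩
  {4,6}:  v_{4} + v_{6} = 2·v_{5} — sig = ⟨2 | 2⟩

so the primitive-relation signature multiset is
[⟨2 | 0⟩, ⟨2 | 0⟩, ⟨2 | 0⟩, ⟨2 | 1⟩, ⟨2 | 1⟩, ⟨2 | 1⟩, ⟨2 | 1⟩, ⟨2 | 1⟩, ⟨2 | 1⟩, ⟨2 | 1⟩, ⟨2 | 1⟩, ⟨2 | 1⟩, ⟨2 | 2⟩, ⟨2 | 2⟩]


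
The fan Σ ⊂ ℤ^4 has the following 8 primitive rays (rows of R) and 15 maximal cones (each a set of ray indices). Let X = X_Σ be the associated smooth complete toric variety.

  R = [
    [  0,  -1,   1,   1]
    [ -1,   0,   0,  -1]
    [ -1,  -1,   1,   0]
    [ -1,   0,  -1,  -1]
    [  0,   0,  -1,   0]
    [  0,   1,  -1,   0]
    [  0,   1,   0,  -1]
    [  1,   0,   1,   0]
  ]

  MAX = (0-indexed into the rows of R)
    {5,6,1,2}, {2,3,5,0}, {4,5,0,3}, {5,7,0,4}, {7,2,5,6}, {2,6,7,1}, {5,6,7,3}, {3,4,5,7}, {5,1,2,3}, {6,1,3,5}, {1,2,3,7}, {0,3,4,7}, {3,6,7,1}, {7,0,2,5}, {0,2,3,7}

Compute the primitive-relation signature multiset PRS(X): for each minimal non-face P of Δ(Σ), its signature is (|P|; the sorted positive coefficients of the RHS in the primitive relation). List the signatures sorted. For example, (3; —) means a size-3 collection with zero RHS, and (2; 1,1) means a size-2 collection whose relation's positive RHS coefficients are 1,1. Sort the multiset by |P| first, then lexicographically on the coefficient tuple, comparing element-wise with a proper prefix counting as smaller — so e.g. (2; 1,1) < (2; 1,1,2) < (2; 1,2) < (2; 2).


9 collections generate NE(X_Σ); each relation:

  P={0,1}:  v_{0} + v_{1} = v_{2} ; sig = (2; 1)
  P={1,4}:  v_{1} + v_{4} = v_{3} ; sig = (2; 1)
  P={2,4}:  v_{2} + v_{4} = v_{0} + v_{3} ; sig = (2; 1,1)
  P={0,6}:  v_{0} + v_{6} = v_{2} + v_{5} + v_{7} ; sig = (2; 1,1,1)
  P={4,6}:  v_{4} + v_{6} = v_{3} + v_{5} + v_{7} ; sig = (2; 1,1,1)
  P={1,5,7}:  v_{1} + v_{5} + v_{7} = v_{6} ; sig = (3; 1)
  P={2,3,6}:  v_{2} + v_{3} + v_{6} = 2·v_{1} ; sig = (3; 2)
  P={0,3,5,7}:  v_{0} + v_{3} + v_{5} + v_{7} = 0 ; sig = (4; —)
  P={2,3,5,7}:  v_{2} + v_{3} + v_{5} + v_{7} = v_{1} ; sig = (4; 1)

Signatures (|P|; sorted positive RHS coefficients), sorted:
    |P|=2: 5 collections, coeffs (1), (1), (1,1), (1,1,1), (1,1,1)
    |P|=3: 2 collections, coeffs (1), (2)
    |P|=4: 2 collections, coeffs (), (1)


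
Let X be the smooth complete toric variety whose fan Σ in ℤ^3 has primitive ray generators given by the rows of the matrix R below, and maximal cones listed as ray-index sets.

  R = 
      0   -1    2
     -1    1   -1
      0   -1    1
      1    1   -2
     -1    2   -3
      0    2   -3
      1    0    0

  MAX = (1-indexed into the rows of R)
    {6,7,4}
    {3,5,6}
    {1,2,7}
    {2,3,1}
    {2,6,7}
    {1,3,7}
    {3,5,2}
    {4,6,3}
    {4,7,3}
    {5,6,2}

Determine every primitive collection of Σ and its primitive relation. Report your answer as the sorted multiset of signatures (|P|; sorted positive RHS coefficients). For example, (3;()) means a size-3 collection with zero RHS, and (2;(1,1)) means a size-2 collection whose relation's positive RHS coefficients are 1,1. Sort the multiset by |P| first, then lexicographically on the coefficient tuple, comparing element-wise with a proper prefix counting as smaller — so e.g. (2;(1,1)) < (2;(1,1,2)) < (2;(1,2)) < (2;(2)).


|primitive collections| = 9. Relations:

  • {1,4}:  v_{1} + v_{4} = v_{7} — sig = (2;(1))
  • {1,5}:  v_{1} + v_{5} = v_{2} — sig = (2;(1))
  • {2,4}:  v_{2} + v_{4} = v_{6} — sig = (2;(1))
  • {5,7}:  v_{5} + v_{7} = v_{6} — sig = (2;(1))
  • {1,6}:  v_{1} + v_{6} = v_{2} + v_{7} — sig = (2;(1,1))
  • {4,5}:  v_{4} + v_{5} = v_{3} + 2·v_{6} — sig = (2;(1,2))
  • {2,3,7}:  v_{2} + v_{3} + v_{7} = 0 — sig = (3;())
  • {2,3,6}:  v_{2} + v_{3} + v_{6} = v_{5} — sig = (3;(1))
  • {3,6,7}:  v_{3} + v_{6} + v_{7} = v_{4} — sig = (3;(1))

Signatures (|P|; sorted positive RHS coefficients), sorted:
    (2;(1))
    (2;(1))
    (2;(1))
    (2;(1))
    (2;(1,1))
    (2;(1,2))
    (3;())
    (3;(1))
    (3;(1))
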